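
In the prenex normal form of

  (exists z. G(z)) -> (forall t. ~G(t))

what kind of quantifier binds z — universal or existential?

Rewrite implications/biconditionals: A → B as ¬A ∨ B.
  ~(exists z. G(z)) | (forall t. ~G(t))
Move each ¬ inward, flipping quantifiers it crosses:
  (forall z. ~G(z)) | (forall t. ~G(t))
All bound variables are already distinct, so no renaming is needed.
Extract every quantifier outward, since the variables are now distinct and don't occur free across branches:
  forall z. forall t. (~G(z) | ~G(t))
The quantifier exists z sits under an odd number of negations (counting the antecedent side of each →), so it flips to forall z.

universal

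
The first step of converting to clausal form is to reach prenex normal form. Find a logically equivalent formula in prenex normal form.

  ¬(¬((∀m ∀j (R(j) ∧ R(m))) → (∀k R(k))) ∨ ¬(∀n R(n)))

Eliminate → and ↔ using ¬ and ∨.
  ¬(¬(¬(∀m ∀j (R(j) ∧ R(m))) ∨ (∀k R(k))) ∨ ¬(∀n R(n)))
Move each ¬ inward, flipping quantifiers it crosses:
  ((∃m ∃j (¬R(j) ∨ ¬R(m))) ∨ (∀k R(k))) ∧ (∀n R(n))
All bound variables are already distinct, so no renaming is needed.
Extract every quantifier outward, since the variables are now distinct and don't occur free across branches:
  ∃m ∃j ∀k ∀n ((¬R(j) ∨ ¬R(m) ∨ R(k)) ∧ R(n))

∃m ∃j ∀k ∀n ((¬R(j) ∨ ¬R(m) ∨ R(k)) ∧ R(n))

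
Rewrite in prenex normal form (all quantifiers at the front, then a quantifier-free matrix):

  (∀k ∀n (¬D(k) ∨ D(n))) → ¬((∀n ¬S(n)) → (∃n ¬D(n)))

∃k ∃n ∀r ∀b (D(k) ∧ ¬D(n) ∨ ¬S(r) ∧ D(b))

First replace A → B with ¬A ∨ B.
  ¬(∀k ∀n (¬D(k) ∨ D(n))) ∨ ¬(¬(∀n ¬S(n)) ∨ (∃n ¬D(n)))
Push ¬ through the quantifiers and connectives to reach negation normal form:
  (∃k ∃n (D(k) ∧ ¬D(n))) ∨ (∀n ¬S(n)) ∧ (∀n D(n))
Rename bound variables to avoid capture: n↦r, n↦b.
  (∃k ∃n (D(k) ∧ ¬D(n))) ∨ (∀r ¬S(r)) ∧ (∀b D(b))
Pull the quantifiers to the front (each side's bound variable is not free in the other side):
  ∃k ∃n ∀r ∀b (D(k) ∧ ¬D(n) ∨ ¬S(r) ∧ D(b))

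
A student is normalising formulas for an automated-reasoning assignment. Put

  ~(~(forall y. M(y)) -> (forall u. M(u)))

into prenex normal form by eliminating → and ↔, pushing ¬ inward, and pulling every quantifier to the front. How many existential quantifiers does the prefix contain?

Rewrite implications/biconditionals: A → B as ¬A ∨ B.
  ~(~~(forall y. M(y)) | (forall u. M(u)))
Push ¬ through the quantifiers and connectives to reach negation normal form:
  (exists y. ~M(y)) & (exists u. ~M(u))
All bound variables are already distinct, so no renaming is needed.
Finally move all quantifiers to the prefix:
  exists y. exists u. (~M(y) & ~M(u))
The prefix is exists y exists u: 0 universal, 2 existential.

2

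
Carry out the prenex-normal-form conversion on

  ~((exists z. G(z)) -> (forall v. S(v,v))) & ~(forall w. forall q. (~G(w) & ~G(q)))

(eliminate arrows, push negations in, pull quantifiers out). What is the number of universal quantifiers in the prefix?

Eliminate → and ↔ using ¬ and ∨.
  ~(~(exists z. G(z)) | (forall v. S(v,v))) & ~(forall w. forall q. (~G(w) & ~G(q)))
Push ¬ through the quantifiers and connectives to reach negation normal form:
  (exists z. G(z)) & (exists v. ~S(v,v)) & (exists w. exists q. (G(w) | G(q)))
All bound variables are already distinct, so no renaming is needed.
Finally move all quantifiers to the prefix:
  exists z. exists v. exists w. exists q. (G(z) & ~S(v,v) & (G(w) | G(q)))
The prefix is exists z exists v exists w exists q: 0 universal, 4 existential.

0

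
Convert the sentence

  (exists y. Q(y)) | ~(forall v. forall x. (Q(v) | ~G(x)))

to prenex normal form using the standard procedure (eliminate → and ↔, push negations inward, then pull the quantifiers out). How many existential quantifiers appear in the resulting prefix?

3

Move each ¬ inward, flipping quantifiers it crosses:
  (exists y. Q(y)) | (exists v. exists x. (~Q(v) & G(x)))
All bound variables are already distinct, so no renaming is needed.
Pull the quantifiers to the front (each side's bound variable is not free in the other side):
  exists y. exists v. exists x. (Q(y) | ~Q(v) & G(x))
The prefix is exists y exists v exists x: 0 universal, 3 existential.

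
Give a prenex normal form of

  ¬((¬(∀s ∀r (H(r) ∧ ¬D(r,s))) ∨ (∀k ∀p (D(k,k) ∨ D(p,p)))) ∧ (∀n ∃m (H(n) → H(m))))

∀s ∀r ∃k ∃p ∃n ∀m (H(r) ∧ ¬D(r,s) ∧ ¬D(k,k) ∧ ¬D(p,p) ∨ H(n) ∧ ¬H(m))

First replace A → B with ¬A ∨ B.
  ¬((¬(∀s ∀r (H(r) ∧ ¬D(r,s))) ∨ (∀k ∀p (D(k,k) ∨ D(p,p)))) ∧ (∀n ∃m (¬H(n) ∨ H(m))))
Move each ¬ inward, flipping quantifiers it crosses:
  (∀s ∀r (H(r) ∧ ¬D(r,s))) ∧ (∃k ∃p (¬D(k,k) ∧ ¬D(p,p))) ∨ (∃n ∀m (H(n) ∧ ¬H(m)))
Pull the quantifiers to the front (each side's bound variable is not free in the other side):
  ∀s ∀r ∃k ∃p ∃n ∀m (H(r) ∧ ¬D(r,s) ∧ ¬D(k,k) ∧ ¬D(p,p) ∨ H(n) ∧ ¬H(m))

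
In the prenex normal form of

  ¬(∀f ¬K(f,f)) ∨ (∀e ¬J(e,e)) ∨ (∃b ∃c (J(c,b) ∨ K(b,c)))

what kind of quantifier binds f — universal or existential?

existential

Move each ¬ inward, flipping quantifiers it crosses:
  (∃f K(f,f)) ∨ (∀e ¬J(e,e)) ∨ (∃b ∃c (J(c,b) ∨ K(b,c)))
Finally move all quantifiers to the prefix:
  ∃f ∀e ∃b ∃c (K(f,f) ∨ ¬J(e,e) ∨ J(c,b) ∨ K(b,c))
The quantifier ∀f sits under an odd number of negations, so it flips to ∃f.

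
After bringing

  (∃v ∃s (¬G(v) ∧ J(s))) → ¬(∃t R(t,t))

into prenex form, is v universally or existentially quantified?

Eliminate → and ↔ using ¬ and ∨.
  ¬(∃v ∃s (¬G(v) ∧ J(s))) ∨ ¬(∃t R(t,t))
Push ¬ through the quantifiers and connectives to reach negation normal form:
  (∀v ∀s (G(v) ∨ ¬J(s))) ∨ (∀t ¬R(t,t))
All bound variables are already distinct, so no renaming is needed.
Finally move all quantifiers to the prefix:
  ∀v ∀s ∀t (G(v) ∨ ¬J(s) ∨ ¬R(t,t))
The quantifier ∃v sits under an odd number of negations (counting the antecedent side of each →), so it flips to ∀v.

universal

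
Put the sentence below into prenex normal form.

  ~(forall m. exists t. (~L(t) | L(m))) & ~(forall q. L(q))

Move each ¬ inward, flipping quantifiers it crosses:
  (exists m. forall t. (L(t) & ~L(m))) & (exists q. ~L(q))
All bound variables are already distinct, so no renaming is needed.
Extract every quantifier outward, since the variables are now distinct and don't occur free across branches:
  exists m. forall t. exists q. (L(t) & ~L(m) & ~L(q))

exists m. forall t. exists q. (L(t) & ~L(m) & ~L(q))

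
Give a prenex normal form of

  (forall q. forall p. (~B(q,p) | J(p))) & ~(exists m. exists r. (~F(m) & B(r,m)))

Push ¬ through the quantifiers and connectives to reach negation normal form:
  (forall q. forall p. (~B(q,p) | J(p))) & (forall m. forall r. (F(m) | ~B(r,m)))
All bound variables are already distinct, so no renaming is needed.
Pull the quantifiers to the front (each side's bound variable is not free in the other side):
  forall q. forall p. forall m. forall r. ((~B(q,p) | J(p)) & (F(m) | ~B(r,m)))

forall q. forall p. forall m. forall r. ((~B(q,p) | J(p)) & (F(m) | ~B(r,m)))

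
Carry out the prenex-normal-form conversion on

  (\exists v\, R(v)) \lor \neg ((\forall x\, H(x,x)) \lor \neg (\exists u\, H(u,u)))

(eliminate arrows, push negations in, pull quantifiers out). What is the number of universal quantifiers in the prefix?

Push ¬ through the quantifiers and connectives to reach negation normal form:
  (\exists v\, R(v)) \lor (\exists x\, \neg H(x,x)) \land (\exists u\, H(u,u))
All bound variables are already distinct, so no renaming is needed.
Pull the quantifiers to the front (each side's bound variable is not free in the other side):
  \exists v\, \exists x\, \exists u\, (R(v) \lor \neg H(x,x) \land H(u,u))
The prefix is \exists v \exists x \exists u: 0 universal, 3 existential.

0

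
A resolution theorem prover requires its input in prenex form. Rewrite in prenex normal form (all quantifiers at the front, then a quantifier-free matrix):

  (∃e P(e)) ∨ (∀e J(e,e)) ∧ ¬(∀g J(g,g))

∃e ∀c ∃g (P(e) ∨ J(c,c) ∧ ¬J(g,g))

Move each ¬ inward, flipping quantifiers it crosses:
  (∃e P(e)) ∨ (∀e J(e,e)) ∧ (∃g ¬J(g,g))
Rename bound variables to avoid capture: e↦c.
  (∃e P(e)) ∨ (∀c J(c,c)) ∧ (∃g ¬J(g,g))
Pull the quantifiers to the front (each side's bound variable is not free in the other side):
  ∃e ∀c ∃g (P(e) ∨ J(c,c) ∧ ¬J(g,g))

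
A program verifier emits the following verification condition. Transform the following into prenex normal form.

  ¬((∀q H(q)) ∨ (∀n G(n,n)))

Move each ¬ inward, flipping quantifiers it crosses:
  (∃q ¬H(q)) ∧ (∃n ¬G(n,n))
Pull the quantifiers to the front (each side's bound variable is not free in the other side):
  ∃q ∃n (¬H(q) ∧ ¬G(n,n))

∃q ∃n (¬H(q) ∧ ¬G(n,n))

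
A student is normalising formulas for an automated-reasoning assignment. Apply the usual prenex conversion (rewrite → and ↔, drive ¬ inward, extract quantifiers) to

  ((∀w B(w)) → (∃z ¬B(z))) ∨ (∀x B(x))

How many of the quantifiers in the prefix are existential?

Rewrite implications/biconditionals: A → B as ¬A ∨ B.
  ¬(∀w B(w)) ∨ (∃z ¬B(z)) ∨ (∀x B(x))
Drive negations inward (¬∀x A ≡ ∃x ¬A, ¬∃x A ≡ ∀x ¬A, De Morgan for ∧/∨):
  (∃w ¬B(w)) ∨ (∃z ¬B(z)) ∨ (∀x B(x))
Pull the quantifiers to the front (each side's bound variable is not free in the other side):
  ∃w ∃z ∀x (¬B(w) ∨ ¬B(z) ∨ B(x))
The prefix is ∃w ∃z ∀x: 1 universal, 2 existential.

2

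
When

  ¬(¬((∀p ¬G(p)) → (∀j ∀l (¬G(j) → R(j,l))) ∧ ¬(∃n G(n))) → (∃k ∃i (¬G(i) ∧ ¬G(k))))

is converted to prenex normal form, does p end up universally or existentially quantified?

Rewrite implications/biconditionals: A → B as ¬A ∨ B.
  ¬(¬¬(¬(∀p ¬G(p)) ∨ (∀j ∀l (¬¬G(j) ∨ R(j,l))) ∧ ¬(∃n G(n))) ∨ (∃k ∃i (¬G(i) ∧ ¬G(k))))
Move each ¬ inward, flipping quantifiers it crosses:
  (∀p ¬G(p)) ∧ ((∃j ∃l (¬G(j) ∧ ¬R(j,l))) ∨ (∃n G(n))) ∧ (∀k ∀i (G(i) ∨ G(k)))
All bound variables are already distinct, so no renaming is needed.
Finally move all quantifiers to the prefix:
  ∀p ∃j ∃l ∃n ∀k ∀i (¬G(p) ∧ (¬G(j) ∧ ¬R(j,l) ∨ G(n)) ∧ (G(i) ∨ G(k)))
The quantifier ∀p sits under an even number of negations (counting the antecedent side of each →), so it remains universal.

universal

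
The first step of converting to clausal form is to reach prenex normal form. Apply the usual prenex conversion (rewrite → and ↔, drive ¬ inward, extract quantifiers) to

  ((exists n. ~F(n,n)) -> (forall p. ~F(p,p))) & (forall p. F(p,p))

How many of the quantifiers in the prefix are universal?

Eliminate → and ↔ using ¬ and ∨.
  (~(exists n. ~F(n,n)) | (forall p. ~F(p,p))) & (forall p. F(p,p))
Push ¬ through the quantifiers and connectives to reach negation normal form:
  ((forall n. F(n,n)) | (forall p. ~F(p,p))) & (forall p. F(p,p))
Rename bound variables to avoid capture: p↦u1.
  ((forall n. F(n,n)) | (forall p. ~F(p,p))) & (forall u1. F(u1,u1))
Pull the quantifiers to the front (each side's bound variable is not free in the other side):
  forall n. forall p. forall u1. ((F(n,n) | ~F(p,p)) & F(u1,u1))
The prefix is forall n forall p forall u1: 3 universal, 0 existential.

3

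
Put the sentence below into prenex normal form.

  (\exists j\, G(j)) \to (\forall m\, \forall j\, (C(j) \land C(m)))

\forall j\, \forall m\, \forall r\, (\neg G(j) \lor C(r) \land C(m))

First replace A → B with ¬A ∨ B.
  \neg (\exists j\, G(j)) \lor (\forall m\, \forall j\, (C(j) \land C(m)))
Move each ¬ inward, flipping quantifiers it crosses:
  (\forall j\, \neg G(j)) \lor (\forall m\, \forall j\, (C(j) \land C(m)))
Give each quantifier a distinct variable: j↦r.
  (\forall j\, \neg G(j)) \lor (\forall m\, \forall r\, (C(r) \land C(m)))
Finally move all quantifiers to the prefix:
  \forall j\, \forall m\, \forall r\, (\neg G(j) \lor C(r) \land C(m))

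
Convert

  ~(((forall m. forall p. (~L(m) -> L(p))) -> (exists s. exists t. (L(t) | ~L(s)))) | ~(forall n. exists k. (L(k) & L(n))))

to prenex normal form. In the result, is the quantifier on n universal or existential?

universal

Rewrite implications/biconditionals: A → B as ¬A ∨ B.
  ~(~(forall m. forall p. (~~L(m) | L(p))) | (exists s. exists t. (L(t) | ~L(s))) | ~(forall n. exists k. (L(k) & L(n))))
Move each ¬ inward, flipping quantifiers it crosses:
  (forall m. forall p. (L(m) | L(p))) & (forall s. forall t. (~L(t) & L(s))) & (forall n. exists k. (L(k) & L(n)))
All bound variables are already distinct, so no renaming is needed.
Finally move all quantifiers to the prefix:
  forall m. forall p. forall s. forall t. forall n. exists k. ((L(m) | L(p)) & ~L(t) & L(s) & L(k) & L(n))
The quantifier forall n sits under an even number of negations (counting the antecedent side of each →), so it remains universal.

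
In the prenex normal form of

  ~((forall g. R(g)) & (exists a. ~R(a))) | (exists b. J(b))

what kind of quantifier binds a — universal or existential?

universal

Push ¬ through the quantifiers and connectives to reach negation normal form:
  (exists g. ~R(g)) | (forall a. R(a)) | (exists b. J(b))
All bound variables are already distinct, so no renaming is needed.
Pull the quantifiers to the front (each side's bound variable is not free in the other side):
  exists g. forall a. exists b. (~R(g) | R(a) | J(b))
The quantifier exists a sits under an odd number of negations, so it flips to forall a.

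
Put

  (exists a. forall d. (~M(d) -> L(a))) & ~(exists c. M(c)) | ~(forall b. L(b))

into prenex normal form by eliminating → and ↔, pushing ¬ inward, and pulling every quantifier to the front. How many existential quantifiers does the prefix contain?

2

First replace A → B with ¬A ∨ B.
  (exists a. forall d. (~~M(d) | L(a))) & ~(exists c. M(c)) | ~(forall b. L(b))
Move each ¬ inward, flipping quantifiers it crosses:
  (exists a. forall d. (M(d) | L(a))) & (forall c. ~M(c)) | (exists b. ~L(b))
Pull the quantifiers to the front (each side's bound variable is not free in the other side):
  exists a. forall d. forall c. exists b. ((M(d) | L(a)) & ~M(c) | ~L(b))
The prefix is exists a forall d forall c exists b: 2 universal, 2 existential.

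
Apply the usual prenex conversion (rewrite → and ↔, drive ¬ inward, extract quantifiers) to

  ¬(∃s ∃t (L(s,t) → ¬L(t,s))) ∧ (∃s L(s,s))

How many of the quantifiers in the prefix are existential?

First replace A → B with ¬A ∨ B.
  ¬(∃s ∃t (¬L(s,t) ∨ ¬L(t,s))) ∧ (∃s L(s,s))
Move each ¬ inward, flipping quantifiers it crosses:
  (∀s ∀t (L(s,t) ∧ L(t,s))) ∧ (∃s L(s,s))
Rename bound variables to avoid capture: s↦a.
  (∀s ∀t (L(s,t) ∧ L(t,s))) ∧ (∃a L(a,a))
Extract every quantifier outward, since the variables are now distinct and don't occur free across branches:
  ∀s ∀t ∃a (L(s,t) ∧ L(t,s) ∧ L(a,a))
The prefix is ∀s ∀t ∃a: 2 universal, 1 existential.

1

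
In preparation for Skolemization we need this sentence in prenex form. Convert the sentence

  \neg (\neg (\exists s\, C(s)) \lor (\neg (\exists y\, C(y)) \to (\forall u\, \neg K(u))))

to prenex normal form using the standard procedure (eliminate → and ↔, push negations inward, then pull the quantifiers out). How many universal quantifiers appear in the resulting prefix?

Rewrite implications/biconditionals: A → B as ¬A ∨ B.
  \neg (\neg (\exists s\, C(s)) \lor \neg \neg (\exists y\, C(y)) \lor (\forall u\, \neg K(u)))
Drive negations inward (¬∀x A ≡ ∃x ¬A, ¬∃x A ≡ ∀x ¬A, De Morgan for ∧/∨):
  (\exists s\, C(s)) \land (\forall y\, \neg C(y)) \land (\exists u\, K(u))
All bound variables are already distinct, so no renaming is needed.
Pull the quantifiers to the front (each side's bound variable is not free in the other side):
  \exists s\, \forall y\, \exists u\, (C(s) \land \neg C(y) \land K(u))
The prefix is \exists s \forall y \exists u: 1 universal, 2 existential.

1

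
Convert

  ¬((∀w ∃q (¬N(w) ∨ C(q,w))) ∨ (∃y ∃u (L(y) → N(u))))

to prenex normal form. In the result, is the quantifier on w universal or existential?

existential

Eliminate → and ↔ using ¬ and ∨.
  ¬((∀w ∃q (¬N(w) ∨ C(q,w))) ∨ (∃y ∃u (¬L(y) ∨ N(u))))
Move each ¬ inward, flipping quantifiers it crosses:
  (∃w ∀q (N(w) ∧ ¬C(q,w))) ∧ (∀y ∀u (L(y) ∧ ¬N(u)))
All bound variables are already distinct, so no renaming is needed.
Pull the quantifiers to the front (each side's bound variable is not free in the other side):
  ∃w ∀q ∀y ∀u (N(w) ∧ ¬C(q,w) ∧ L(y) ∧ ¬N(u))
The quantifier ∀w sits under an odd number of negations (counting the antecedent side of each →), so it flips to ∃w.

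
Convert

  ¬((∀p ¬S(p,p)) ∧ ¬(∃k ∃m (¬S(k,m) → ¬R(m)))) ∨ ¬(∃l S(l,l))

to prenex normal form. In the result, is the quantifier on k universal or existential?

existential

Rewrite implications/biconditionals: A → B as ¬A ∨ B.
  ¬((∀p ¬S(p,p)) ∧ ¬(∃k ∃m (¬¬S(k,m) ∨ ¬R(m)))) ∨ ¬(∃l S(l,l))
Move each ¬ inward, flipping quantifiers it crosses:
  (∃p S(p,p)) ∨ (∃k ∃m (S(k,m) ∨ ¬R(m))) ∨ (∀l ¬S(l,l))
All bound variables are already distinct, so no renaming is needed.
Pull the quantifiers to the front (each side's bound variable is not free in the other side):
  ∃p ∃k ∃m ∀l (S(p,p) ∨ S(k,m) ∨ ¬R(m) ∨ ¬S(l,l))
The quantifier ∃k sits under an even number of negations (counting the antecedent side of each →), so it remains existential.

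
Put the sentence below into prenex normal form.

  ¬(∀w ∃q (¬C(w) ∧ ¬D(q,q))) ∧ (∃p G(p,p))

Push ¬ through the quantifiers and connectives to reach negation normal form:
  (∃w ∀q (C(w) ∨ D(q,q))) ∧ (∃p G(p,p))
All bound variables are already distinct, so no renaming is needed.
Extract every quantifier outward, since the variables are now distinct and don't occur free across branches:
  ∃w ∀q ∃p ((C(w) ∨ D(q,q)) ∧ G(p,p))

∃w ∀q ∃p ((C(w) ∨ D(q,q)) ∧ G(p,p))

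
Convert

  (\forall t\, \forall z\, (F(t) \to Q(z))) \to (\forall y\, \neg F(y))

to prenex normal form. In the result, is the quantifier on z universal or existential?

Eliminate → and ↔ using ¬ and ∨.
  \neg (\forall t\, \forall z\, (\neg F(t) \lor Q(z))) \lor (\forall y\, \neg F(y))
Drive negations inward (¬∀x A ≡ ∃x ¬A, ¬∃x A ≡ ∀x ¬A, De Morgan for ∧/∨):
  (\exists t\, \exists z\, (F(t) \land \neg Q(z))) \lor (\forall y\, \neg F(y))
Finally move all quantifiers to the prefix:
  \exists t\, \exists z\, \forall y\, (F(t) \land \neg Q(z) \lor \neg F(y))
The quantifier \forall z sits under an odd number of negations (counting the antecedent side of each →), so it flips to \exists z.

existential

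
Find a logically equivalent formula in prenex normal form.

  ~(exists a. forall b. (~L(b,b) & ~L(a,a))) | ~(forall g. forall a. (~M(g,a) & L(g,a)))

forall a. exists b. exists g. exists t. (L(b,b) | L(a,a) | M(g,t) | ~L(g,t))

Move each ¬ inward, flipping quantifiers it crosses:
  (forall a. exists b. (L(b,b) | L(a,a))) | (exists g. exists a. (M(g,a) | ~L(g,a)))
Rename bound variables to avoid capture: a↦t.
  (forall a. exists b. (L(b,b) | L(a,a))) | (exists g. exists t. (M(g,t) | ~L(g,t)))
Pull the quantifiers to the front (each side's bound variable is not free in the other side):
  forall a. exists b. exists g. exists t. (L(b,b) | L(a,a) | M(g,t) | ~L(g,t))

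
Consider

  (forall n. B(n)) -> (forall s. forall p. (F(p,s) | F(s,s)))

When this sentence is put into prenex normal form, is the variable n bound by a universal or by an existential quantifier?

Rewrite implications/biconditionals: A → B as ¬A ∨ B.
  ~(forall n. B(n)) | (forall s. forall p. (F(p,s) | F(s,s)))
Push ¬ through the quantifiers and connectives to reach negation normal form:
  (exists n. ~B(n)) | (forall s. forall p. (F(p,s) | F(s,s)))
All bound variables are already distinct, so no renaming is needed.
Finally move all quantifiers to the prefix:
  exists n. forall s. forall p. (~B(n) | F(p,s) | F(s,s))
The quantifier forall n sits under an odd number of negations (counting the antecedent side of each →), so it flips to exists n.

existential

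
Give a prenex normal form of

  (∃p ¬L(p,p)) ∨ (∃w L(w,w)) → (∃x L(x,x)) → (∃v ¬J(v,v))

First replace A → B with ¬A ∨ B.
  ¬((∃p ¬L(p,p)) ∨ (∃w L(w,w))) ∨ ¬(∃x L(x,x)) ∨ (∃v ¬J(v,v))
Drive negations inward (¬∀x A ≡ ∃x ¬A, ¬∃x A ≡ ∀x ¬A, De Morgan for ∧/∨):
  (∀p L(p,p)) ∧ (∀w ¬L(w,w)) ∨ (∀x ¬L(x,x)) ∨ (∃v ¬J(v,v))
Finally move all quantifiers to the prefix:
  ∀p ∀w ∀x ∃v (L(p,p) ∧ ¬L(w,w) ∨ ¬L(x,x) ∨ ¬J(v,v))

∀p ∀w ∀x ∃v (L(p,p) ∧ ¬L(w,w) ∨ ¬L(x,x) ∨ ¬J(v,v))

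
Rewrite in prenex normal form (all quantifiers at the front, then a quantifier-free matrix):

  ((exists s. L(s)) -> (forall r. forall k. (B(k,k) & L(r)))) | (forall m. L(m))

Eliminate → and ↔ using ¬ and ∨.
  ~(exists s. L(s)) | (forall r. forall k. (B(k,k) & L(r))) | (forall m. L(m))
Move each ¬ inward, flipping quantifiers it crosses:
  (forall s. ~L(s)) | (forall r. forall k. (B(k,k) & L(r))) | (forall m. L(m))
All bound variables are already distinct, so no renaming is needed.
Finally move all quantifiers to the prefix:
  forall s. forall r. forall k. forall m. (~L(s) | B(k,k) & L(r) | L(m))

forall s. forall r. forall k. forall m. (~L(s) | B(k,k) & L(r) | L(m))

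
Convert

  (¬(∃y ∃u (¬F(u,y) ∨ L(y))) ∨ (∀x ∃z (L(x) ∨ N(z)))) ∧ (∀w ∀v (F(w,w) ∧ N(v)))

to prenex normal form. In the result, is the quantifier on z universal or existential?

Drive negations inward (¬∀x A ≡ ∃x ¬A, ¬∃x A ≡ ∀x ¬A, De Morgan for ∧/∨):
  ((∀y ∀u (F(u,y) ∧ ¬L(y))) ∨ (∀x ∃z (L(x) ∨ N(z)))) ∧ (∀w ∀v (F(w,w) ∧ N(v)))
Extract every quantifier outward, since the variables are now distinct and don't occur free across branches:
  ∀y ∀u ∀x ∃z ∀w ∀v ((F(u,y) ∧ ¬L(y) ∨ L(x) ∨ N(z)) ∧ F(w,w) ∧ N(v))
The quantifier ∃z sits under an even number of negations, so it remains existential.

existential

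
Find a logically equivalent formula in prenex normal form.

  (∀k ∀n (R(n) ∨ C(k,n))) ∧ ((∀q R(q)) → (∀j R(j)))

∀k ∀n ∃q ∀j ((R(n) ∨ C(k,n)) ∧ (¬R(q) ∨ R(j)))

Rewrite implications/biconditionals: A → B as ¬A ∨ B.
  (∀k ∀n (R(n) ∨ C(k,n))) ∧ (¬(∀q R(q)) ∨ (∀j R(j)))
Drive negations inward (¬∀x A ≡ ∃x ¬A, ¬∃x A ≡ ∀x ¬A, De Morgan for ∧/∨):
  (∀k ∀n (R(n) ∨ C(k,n))) ∧ ((∃q ¬R(q)) ∨ (∀j R(j)))
Pull the quantifiers to the front (each side's bound variable is not free in the other side):
  ∀k ∀n ∃q ∀j ((R(n) ∨ C(k,n)) ∧ (¬R(q) ∨ R(j)))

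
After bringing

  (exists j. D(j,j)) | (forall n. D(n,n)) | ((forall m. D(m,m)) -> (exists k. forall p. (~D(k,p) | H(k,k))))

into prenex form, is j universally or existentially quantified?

existential

Rewrite implications/biconditionals: A → B as ¬A ∨ B.
  (exists j. D(j,j)) | (forall n. D(n,n)) | ~(forall m. D(m,m)) | (exists k. forall p. (~D(k,p) | H(k,k)))
Push ¬ through the quantifiers and connectives to reach negation normal form:
  (exists j. D(j,j)) | (forall n. D(n,n)) | (exists m. ~D(m,m)) | (exists k. forall p. (~D(k,p) | H(k,k)))
All bound variables are already distinct, so no renaming is needed.
Extract every quantifier outward, since the variables are now distinct and don't occur free across branches:
  exists j. forall n. exists m. exists k. forall p. (D(j,j) | D(n,n) | ~D(m,m) | ~D(k,p) | H(k,k))
The quantifier exists j sits under an even number of negations (counting the antecedent side of each →), so it remains existential.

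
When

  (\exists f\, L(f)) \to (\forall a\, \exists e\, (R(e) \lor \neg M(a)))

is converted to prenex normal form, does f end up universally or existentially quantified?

universal

First replace A → B with ¬A ∨ B.
  \neg (\exists f\, L(f)) \lor (\forall a\, \exists e\, (R(e) \lor \neg M(a)))
Drive negations inward (¬∀x A ≡ ∃x ¬A, ¬∃x A ≡ ∀x ¬A, De Morgan for ∧/∨):
  (\forall f\, \neg L(f)) \lor (\forall a\, \exists e\, (R(e) \lor \neg M(a)))
Extract every quantifier outward, since the variables are now distinct and don't occur free across branches:
  \forall f\, \forall a\, \exists e\, (\neg L(f) \lor R(e) \lor \neg M(a))
The quantifier \exists f sits under an odd number of negations (counting the antecedent side of each →), so it flips to \forall f.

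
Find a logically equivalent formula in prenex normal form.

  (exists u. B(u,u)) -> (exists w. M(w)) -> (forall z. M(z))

Eliminate → and ↔ using ¬ and ∨.
  ~(exists u. B(u,u)) | ~(exists w. M(w)) | (forall z. M(z))
Move each ¬ inward, flipping quantifiers it crosses:
  (forall u. ~B(u,u)) | (forall w. ~M(w)) | (forall z. M(z))
All bound variables are already distinct, so no renaming is needed.
Pull the quantifiers to the front (each side's bound variable is not free in the other side):
  forall u. forall w. forall z. (~B(u,u) | ~M(w) | M(z))

forall u. forall w. forall z. (~B(u,u) | ~M(w) | M(z))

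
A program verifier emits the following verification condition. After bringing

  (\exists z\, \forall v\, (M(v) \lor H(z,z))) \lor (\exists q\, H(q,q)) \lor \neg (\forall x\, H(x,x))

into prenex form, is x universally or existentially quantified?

Push ¬ through the quantifiers and connectives to reach negation normal form:
  (\exists z\, \forall v\, (M(v) \lor H(z,z))) \lor (\exists q\, H(q,q)) \lor (\exists x\, \neg H(x,x))
All bound variables are already distinct, so no renaming is needed.
Pull the quantifiers to the front (each side's bound variable is not free in the other side):
  \exists z\, \forall v\, \exists q\, \exists x\, (M(v) \lor H(z,z) \lor H(q,q) \lor \neg H(x,x))
The quantifier \forall x sits under an odd number of negations, so it flips to \exists x.

existential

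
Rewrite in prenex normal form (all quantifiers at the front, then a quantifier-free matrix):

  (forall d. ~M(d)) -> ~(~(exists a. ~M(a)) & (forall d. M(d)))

exists d. exists a. exists t. (M(d) | ~M(a) | ~M(t))

First replace A → B with ¬A ∨ B.
  ~(forall d. ~M(d)) | ~(~(exists a. ~M(a)) & (forall d. M(d)))
Drive negations inward (¬∀x A ≡ ∃x ¬A, ¬∃x A ≡ ∀x ¬A, De Morgan for ∧/∨):
  (exists d. M(d)) | (exists a. ~M(a)) | (exists d. ~M(d))
Give each quantifier a distinct variable: d↦t.
  (exists d. M(d)) | (exists a. ~M(a)) | (exists t. ~M(t))
Extract every quantifier outward, since the variables are now distinct and don't occur free across branches:
  exists d. exists a. exists t. (M(d) | ~M(a) | ~M(t))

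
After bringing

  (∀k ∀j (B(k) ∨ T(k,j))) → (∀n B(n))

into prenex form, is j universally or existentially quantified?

First replace A → B with ¬A ∨ B.
  ¬(∀k ∀j (B(k) ∨ T(k,j))) ∨ (∀n B(n))
Move each ¬ inward, flipping quantifiers it crosses:
  (∃k ∃j (¬B(k) ∧ ¬T(k,j))) ∨ (∀n B(n))
Extract every quantifier outward, since the variables are now distinct and don't occur free across branches:
  ∃k ∃j ∀n (¬B(k) ∧ ¬T(k,j) ∨ B(n))
The quantifier ∀j sits under an odd number of negations (counting the antecedent side of each →), so it flips to ∃j.

existential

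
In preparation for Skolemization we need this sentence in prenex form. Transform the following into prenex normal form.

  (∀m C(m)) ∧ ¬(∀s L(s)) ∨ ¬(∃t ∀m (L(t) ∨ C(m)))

Move each ¬ inward, flipping quantifiers it crosses:
  (∀m C(m)) ∧ (∃s ¬L(s)) ∨ (∀t ∃m (¬L(t) ∧ ¬C(m)))
Give each quantifier a distinct variable: m↦c.
  (∀m C(m)) ∧ (∃s ¬L(s)) ∨ (∀t ∃c (¬L(t) ∧ ¬C(c)))
Pull the quantifiers to the front (each side's bound variable is not free in the other side):
  ∀m ∃s ∀t ∃c (C(m) ∧ ¬L(s) ∨ ¬L(t) ∧ ¬C(c))

∀m ∃s ∀t ∃c (C(m) ∧ ¬L(s) ∨ ¬L(t) ∧ ¬C(c))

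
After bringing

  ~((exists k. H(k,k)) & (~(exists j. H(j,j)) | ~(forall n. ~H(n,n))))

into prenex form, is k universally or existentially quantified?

Drive negations inward (¬∀x A ≡ ∃x ¬A, ¬∃x A ≡ ∀x ¬A, De Morgan for ∧/∨):
  (forall k. ~H(k,k)) | (exists j. H(j,j)) & (forall n. ~H(n,n))
Pull the quantifiers to the front (each side's bound variable is not free in the other side):
  forall k. exists j. forall n. (~H(k,k) | H(j,j) & ~H(n,n))
The quantifier exists k sits under an odd number of negations, so it flips to forall k.

universal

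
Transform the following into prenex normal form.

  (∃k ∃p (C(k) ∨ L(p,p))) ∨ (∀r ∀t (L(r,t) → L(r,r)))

First replace A → B with ¬A ∨ B.
  (∃k ∃p (C(k) ∨ L(p,p))) ∨ (∀r ∀t (¬L(r,t) ∨ L(r,r)))
All bound variables are already distinct, so no renaming is needed.
Pull the quantifiers to the front (each side's bound variable is not free in the other side):
  ∃k ∃p ∀r ∀t (C(k) ∨ L(p,p) ∨ ¬L(r,t) ∨ L(r,r))

∃k ∃p ∀r ∀t (C(k) ∨ L(p,p) ∨ ¬L(r,t) ∨ L(r,r))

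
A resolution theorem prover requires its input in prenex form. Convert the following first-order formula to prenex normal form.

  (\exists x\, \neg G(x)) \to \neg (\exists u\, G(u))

\forall x\, \forall u\, (G(x) \lor \neg G(u))

Rewrite implications/biconditionals: A → B as ¬A ∨ B.
  \neg (\exists x\, \neg G(x)) \lor \neg (\exists u\, G(u))
Push ¬ through the quantifiers and connectives to reach negation normal form:
  (\forall x\, G(x)) \lor (\forall u\, \neg G(u))
Finally move all quantifiers to the prefix:
  \forall x\, \forall u\, (G(x) \lor \neg G(u))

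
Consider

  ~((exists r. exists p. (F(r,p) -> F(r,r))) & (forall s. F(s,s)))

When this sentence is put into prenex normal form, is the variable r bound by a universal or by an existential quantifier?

universal

Eliminate → and ↔ using ¬ and ∨.
  ~((exists r. exists p. (~F(r,p) | F(r,r))) & (forall s. F(s,s)))
Move each ¬ inward, flipping quantifiers it crosses:
  (forall r. forall p. (F(r,p) & ~F(r,r))) | (exists s. ~F(s,s))
Finally move all quantifiers to the prefix:
  forall r. forall p. exists s. (F(r,p) & ~F(r,r) | ~F(s,s))
The quantifier exists r sits under an odd number of negations (counting the antecedent side of each →), so it flips to forall r.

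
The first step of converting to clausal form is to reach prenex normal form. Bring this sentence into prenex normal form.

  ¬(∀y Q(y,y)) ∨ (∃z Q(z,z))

Move each ¬ inward, flipping quantifiers it crosses:
  (∃y ¬Q(y,y)) ∨ (∃z Q(z,z))
All bound variables are already distinct, so no renaming is needed.
Pull the quantifiers to the front (each side's bound variable is not free in the other side):
  ∃y ∃z (¬Q(y,y) ∨ Q(z,z))

∃y ∃z (¬Q(y,y) ∨ Q(z,z))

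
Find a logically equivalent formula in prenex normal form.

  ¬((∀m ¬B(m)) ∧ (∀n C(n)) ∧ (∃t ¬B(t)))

Move each ¬ inward, flipping quantifiers it crosses:
  (∃m B(m)) ∨ (∃n ¬C(n)) ∨ (∀t B(t))
All bound variables are already distinct, so no renaming is needed.
Extract every quantifier outward, since the variables are now distinct and don't occur free across branches:
  ∃m ∃n ∀t (B(m) ∨ ¬C(n) ∨ B(t))

∃m ∃n ∀t (B(m) ∨ ¬C(n) ∨ B(t))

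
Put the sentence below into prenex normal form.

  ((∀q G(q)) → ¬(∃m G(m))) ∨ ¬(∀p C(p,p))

∃q ∀m ∃p (¬G(q) ∨ ¬G(m) ∨ ¬C(p,p))

Rewrite implications/biconditionals: A → B as ¬A ∨ B.
  ¬(∀q G(q)) ∨ ¬(∃m G(m)) ∨ ¬(∀p C(p,p))
Drive negations inward (¬∀x A ≡ ∃x ¬A, ¬∃x A ≡ ∀x ¬A, De Morgan for ∧/∨):
  (∃q ¬G(q)) ∨ (∀m ¬G(m)) ∨ (∃p ¬C(p,p))
All bound variables are already distinct, so no renaming is needed.
Extract every quantifier outward, since the variables are now distinct and don't occur free across branches:
  ∃q ∀m ∃p (¬G(q) ∨ ¬G(m) ∨ ¬C(p,p))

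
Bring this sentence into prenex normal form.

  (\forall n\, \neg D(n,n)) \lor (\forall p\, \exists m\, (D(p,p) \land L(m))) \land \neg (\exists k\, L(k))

\forall n\, \forall p\, \exists m\, \forall k\, (\neg D(n,n) \lor D(p,p) \land L(m) \land \neg L(k))

Move each ¬ inward, flipping quantifiers it crosses:
  (\forall n\, \neg D(n,n)) \lor (\forall p\, \exists m\, (D(p,p) \land L(m))) \land (\forall k\, \neg L(k))
All bound variables are already distinct, so no renaming is needed.
Pull the quantifiers to the front (each side's bound variable is not free in the other side):
  \forall n\, \forall p\, \exists m\, \forall k\, (\neg D(n,n) \lor D(p,p) \land L(m) \land \neg L(k))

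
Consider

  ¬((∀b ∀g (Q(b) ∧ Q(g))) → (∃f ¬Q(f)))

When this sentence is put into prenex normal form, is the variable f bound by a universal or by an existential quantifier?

universal

First replace A → B with ¬A ∨ B.
  ¬(¬(∀b ∀g (Q(b) ∧ Q(g))) ∨ (∃f ¬Q(f)))
Push ¬ through the quantifiers and connectives to reach negation normal form:
  (∀b ∀g (Q(b) ∧ Q(g))) ∧ (∀f Q(f))
All bound variables are already distinct, so no renaming is needed.
Finally move all quantifiers to the prefix:
  ∀b ∀g ∀f (Q(b) ∧ Q(g) ∧ Q(f))
The quantifier ∃f sits under an odd number of negations (counting the antecedent side of each →), so it flips to ∀f.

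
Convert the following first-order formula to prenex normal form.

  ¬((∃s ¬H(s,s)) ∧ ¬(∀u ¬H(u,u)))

∀s ∀u (H(s,s) ∨ ¬H(u,u))

Push ¬ through the quantifiers and connectives to reach negation normal form:
  (∀s H(s,s)) ∨ (∀u ¬H(u,u))
Finally move all quantifiers to the prefix:
  ∀s ∀u (H(s,s) ∨ ¬H(u,u))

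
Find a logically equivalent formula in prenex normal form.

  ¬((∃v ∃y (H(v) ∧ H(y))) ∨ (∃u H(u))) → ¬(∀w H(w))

First replace A → B with ¬A ∨ B.
  ¬¬((∃v ∃y (H(v) ∧ H(y))) ∨ (∃u H(u))) ∨ ¬(∀w H(w))
Push ¬ through the quantifiers and connectives to reach negation normal form:
  (∃v ∃y (H(v) ∧ H(y))) ∨ (∃u H(u)) ∨ (∃w ¬H(w))
All bound variables are already distinct, so no renaming is needed.
Pull the quantifiers to the front (each side's bound variable is not free in the other side):
  ∃v ∃y ∃u ∃w (H(v) ∧ H(y) ∨ H(u) ∨ ¬H(w))

∃v ∃y ∃u ∃w (H(v) ∧ H(y) ∨ H(u) ∨ ¬H(w))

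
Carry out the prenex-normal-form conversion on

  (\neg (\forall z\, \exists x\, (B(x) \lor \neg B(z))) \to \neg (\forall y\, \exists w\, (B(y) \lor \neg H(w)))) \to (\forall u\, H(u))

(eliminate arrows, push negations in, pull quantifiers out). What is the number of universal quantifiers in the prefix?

3

Eliminate → and ↔ using ¬ and ∨.
  \neg (\neg \neg (\forall z\, \exists x\, (B(x) \lor \neg B(z))) \lor \neg (\forall y\, \exists w\, (B(y) \lor \neg H(w)))) \lor (\forall u\, H(u))
Move each ¬ inward, flipping quantifiers it crosses:
  (\exists z\, \forall x\, (\neg B(x) \land B(z))) \land (\forall y\, \exists w\, (B(y) \lor \neg H(w))) \lor (\forall u\, H(u))
Finally move all quantifiers to the prefix:
  \exists z\, \forall x\, \forall y\, \exists w\, \forall u\, (\neg B(x) \land B(z) \land (B(y) \lor \neg H(w)) \lor H(u))
The prefix is \exists z \forall x \forall y \exists w \forall u: 3 universal, 2 existential.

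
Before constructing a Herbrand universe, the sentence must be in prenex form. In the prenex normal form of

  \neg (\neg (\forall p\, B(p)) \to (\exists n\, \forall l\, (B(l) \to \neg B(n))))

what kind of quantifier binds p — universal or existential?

Rewrite implications/biconditionals: A → B as ¬A ∨ B.
  \neg (\neg \neg (\forall p\, B(p)) \lor (\exists n\, \forall l\, (\neg B(l) \lor \neg B(n))))
Drive negations inward (¬∀x A ≡ ∃x ¬A, ¬∃x A ≡ ∀x ¬A, De Morgan for ∧/∨):
  (\exists p\, \neg B(p)) \land (\forall n\, \exists l\, (B(l) \land B(n)))
All bound variables are already distinct, so no renaming is needed.
Finally move all quantifiers to the prefix:
  \exists p\, \forall n\, \exists l\, (\neg B(p) \land B(l) \land B(n))
The quantifier \forall p sits under an odd number of negations (counting the antecedent side of each →), so it flips to \exists p.

existential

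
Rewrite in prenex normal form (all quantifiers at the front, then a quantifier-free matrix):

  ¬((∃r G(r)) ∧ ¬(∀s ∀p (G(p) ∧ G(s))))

Drive negations inward (¬∀x A ≡ ∃x ¬A, ¬∃x A ≡ ∀x ¬A, De Morgan for ∧/∨):
  (∀r ¬G(r)) ∨ (∀s ∀p (G(p) ∧ G(s)))
All bound variables are already distinct, so no renaming is needed.
Pull the quantifiers to the front (each side's bound variable is not free in the other side):
  ∀r ∀s ∀p (¬G(r) ∨ G(p) ∧ G(s))

∀r ∀s ∀p (¬G(r) ∨ G(p) ∧ G(s))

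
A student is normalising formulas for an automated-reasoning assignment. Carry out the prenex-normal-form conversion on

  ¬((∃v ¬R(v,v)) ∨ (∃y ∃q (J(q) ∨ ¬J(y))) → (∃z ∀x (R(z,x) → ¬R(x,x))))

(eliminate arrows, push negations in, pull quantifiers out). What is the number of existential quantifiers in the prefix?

4

Eliminate → and ↔ using ¬ and ∨.
  ¬(¬((∃v ¬R(v,v)) ∨ (∃y ∃q (J(q) ∨ ¬J(y)))) ∨ (∃z ∀x (¬R(z,x) ∨ ¬R(x,x))))
Drive negations inward (¬∀x A ≡ ∃x ¬A, ¬∃x A ≡ ∀x ¬A, De Morgan for ∧/∨):
  ((∃v ¬R(v,v)) ∨ (∃y ∃q (J(q) ∨ ¬J(y)))) ∧ (∀z ∃x (R(z,x) ∧ R(x,x)))
Extract every quantifier outward, since the variables are now distinct and don't occur free across branches:
  ∃v ∃y ∃q ∀z ∃x ((¬R(v,v) ∨ J(q) ∨ ¬J(y)) ∧ R(z,x) ∧ R(x,x))
The prefix is ∃v ∃y ∃q ∀z ∃x: 1 universal, 4 existential.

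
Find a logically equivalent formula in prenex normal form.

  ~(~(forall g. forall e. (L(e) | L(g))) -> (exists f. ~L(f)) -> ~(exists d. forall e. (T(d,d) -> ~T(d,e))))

Rewrite implications/biconditionals: A → B as ¬A ∨ B.
  ~(~~(forall g. forall e. (L(e) | L(g))) | ~(exists f. ~L(f)) | ~(exists d. forall e. (~T(d,d) | ~T(d,e))))
Move each ¬ inward, flipping quantifiers it crosses:
  (exists g. exists e. (~L(e) & ~L(g))) & (exists f. ~L(f)) & (exists d. forall e. (~T(d,d) | ~T(d,e)))
Give each quantifier a distinct variable: e↦y.
  (exists g. exists e. (~L(e) & ~L(g))) & (exists f. ~L(f)) & (exists d. forall y. (~T(d,d) | ~T(d,y)))
Extract every quantifier outward, since the variables are now distinct and don't occur free across branches:
  exists g. exists e. exists f. exists d. forall y. (~L(e) & ~L(g) & ~L(f) & (~T(d,d) | ~T(d,y)))

exists g. exists e. exists f. exists d. forall y. (~L(e) & ~L(g) & ~L(f) & (~T(d,d) | ~T(d,y)))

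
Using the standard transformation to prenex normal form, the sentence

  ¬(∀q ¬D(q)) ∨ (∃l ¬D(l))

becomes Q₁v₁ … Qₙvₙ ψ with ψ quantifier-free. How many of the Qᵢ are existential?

Drive negations inward (¬∀x A ≡ ∃x ¬A, ¬∃x A ≡ ∀x ¬A, De Morgan for ∧/∨):
  (∃q D(q)) ∨ (∃l ¬D(l))
Finally move all quantifiers to the prefix:
  ∃q ∃l (D(q) ∨ ¬D(l))
The prefix is ∃q ∃l: 0 universal, 2 existential.

2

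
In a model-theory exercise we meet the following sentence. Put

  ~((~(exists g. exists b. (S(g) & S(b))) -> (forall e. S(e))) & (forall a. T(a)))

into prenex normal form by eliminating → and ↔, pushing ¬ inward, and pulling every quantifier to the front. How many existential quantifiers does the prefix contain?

Eliminate → and ↔ using ¬ and ∨.
  ~((~~(exists g. exists b. (S(g) & S(b))) | (forall e. S(e))) & (forall a. T(a)))
Push ¬ through the quantifiers and connectives to reach negation normal form:
  (forall g. forall b. (~S(g) | ~S(b))) & (exists e. ~S(e)) | (exists a. ~T(a))
Extract every quantifier outward, since the variables are now distinct and don't occur free across branches:
  forall g. forall b. exists e. exists a. ((~S(g) | ~S(b)) & ~S(e) | ~T(a))
The prefix is forall g forall b exists e exists a: 2 universal, 2 existential.

2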